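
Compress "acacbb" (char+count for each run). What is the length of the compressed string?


Input: acacbb
Runs:
  'a' x 1 => "a1"
  'c' x 1 => "c1"
  'a' x 1 => "a1"
  'c' x 1 => "c1"
  'b' x 2 => "b2"
Compressed: "a1c1a1c1b2"
Compressed length: 10

10


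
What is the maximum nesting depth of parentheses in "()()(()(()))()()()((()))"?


Input: "()()(()(()))()()()((()))"
Tracking depth:
  Position 0 '(': depth becomes 1
  Position 1 ')': depth becomes 0
  Position 2 '(': depth becomes 1
  Position 3 ')': depth becomes 0
  Position 4 '(': depth becomes 1
  Position 5 '(': depth becomes 2
  Position 6 ')': depth becomes 1
  Position 7 '(': depth becomes 2
  Position 8 '(': depth becomes 3
  Position 9 ')': depth becomes 2
  Position 10 ')': depth becomes 1
  Position 11 ')': depth becomes 0
  Position 12 '(': depth becomes 1
  Position 13 ')': depth becomes 0
  Position 14 '(': depth becomes 1
  Position 15 ')': depth becomes 0
  Position 16 '(': depth becomes 1
  Position 17 ')': depth becomes 0
  Position 18 '(': depth becomes 1
  Position 19 '(': depth becomes 2
  Position 20 '(': depth becomes 3
  Position 21 ')': depth becomes 2
  Position 22 ')': depth becomes 1
  Position 23 ')': depth becomes 0
Maximum depth reached: 3

3


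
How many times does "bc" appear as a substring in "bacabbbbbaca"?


Searching for "bc" in "bacabbbbbaca"
Scanning each position:
  Position 0: "ba" => no
  Position 1: "ac" => no
  Position 2: "ca" => no
  Position 3: "ab" => no
  Position 4: "bb" => no
  Position 5: "bb" => no
  Position 6: "bb" => no
  Position 7: "bb" => no
  Position 8: "ba" => no
  Position 9: "ac" => no
  Position 10: "ca" => no
Total occurrences: 0

0


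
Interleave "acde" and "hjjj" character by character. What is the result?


Interleaving "acde" and "hjjj":
  Position 0: 'a' from first, 'h' from second => "ah"
  Position 1: 'c' from first, 'j' from second => "cj"
  Position 2: 'd' from first, 'j' from second => "dj"
  Position 3: 'e' from first, 'j' from second => "ej"
Result: ahcjdjej

ahcjdjej


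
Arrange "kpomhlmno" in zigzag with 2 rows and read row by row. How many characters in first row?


Zigzag "kpomhlmno" into 2 rows:
Placing characters:
  'k' => row 0
  'p' => row 1
  'o' => row 0
  'm' => row 1
  'h' => row 0
  'l' => row 1
  'm' => row 0
  'n' => row 1
  'o' => row 0
Rows:
  Row 0: "kohmo"
  Row 1: "pmln"
First row length: 5

5


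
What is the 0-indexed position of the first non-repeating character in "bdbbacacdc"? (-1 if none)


Input: bdbbacacdc
Character frequencies:
  'a': 2
  'b': 3
  'c': 3
  'd': 2
Scanning left to right for freq == 1:
  Position 0 ('b'): freq=3, skip
  Position 1 ('d'): freq=2, skip
  Position 2 ('b'): freq=3, skip
  Position 3 ('b'): freq=3, skip
  Position 4 ('a'): freq=2, skip
  Position 5 ('c'): freq=3, skip
  Position 6 ('a'): freq=2, skip
  Position 7 ('c'): freq=3, skip
  Position 8 ('d'): freq=2, skip
  Position 9 ('c'): freq=3, skip
  No unique character found => answer = -1

-1


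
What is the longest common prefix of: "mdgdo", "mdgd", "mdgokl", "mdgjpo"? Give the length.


Words: mdgdo, mdgd, mdgokl, mdgjpo
  Position 0: all 'm' => match
  Position 1: all 'd' => match
  Position 2: all 'g' => match
  Position 3: ('d', 'd', 'o', 'j') => mismatch, stop
LCP = "mdg" (length 3)

3


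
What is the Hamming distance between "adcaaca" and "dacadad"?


Comparing "adcaaca" and "dacadad" position by position:
  Position 0: 'a' vs 'd' => differ
  Position 1: 'd' vs 'a' => differ
  Position 2: 'c' vs 'c' => same
  Position 3: 'a' vs 'a' => same
  Position 4: 'a' vs 'd' => differ
  Position 5: 'c' vs 'a' => differ
  Position 6: 'a' vs 'd' => differ
Total differences (Hamming distance): 5

5


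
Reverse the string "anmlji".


Input: anmlji
Reading characters right to left:
  Position 5: 'i'
  Position 4: 'j'
  Position 3: 'l'
  Position 2: 'm'
  Position 1: 'n'
  Position 0: 'a'
Reversed: ijlmna

ijlmna


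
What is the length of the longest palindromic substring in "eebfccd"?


Input: "eebfccd"
Checking substrings for palindromes:
  [0:2] "ee" (len 2) => palindrome
  [4:6] "cc" (len 2) => palindrome
Longest palindromic substring: "ee" with length 2

2


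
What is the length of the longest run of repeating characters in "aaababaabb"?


Input: "aaababaabb"
Scanning for longest run:
  Position 1 ('a'): continues run of 'a', length=2
  Position 2 ('a'): continues run of 'a', length=3
  Position 3 ('b'): new char, reset run to 1
  Position 4 ('a'): new char, reset run to 1
  Position 5 ('b'): new char, reset run to 1
  Position 6 ('a'): new char, reset run to 1
  Position 7 ('a'): continues run of 'a', length=2
  Position 8 ('b'): new char, reset run to 1
  Position 9 ('b'): continues run of 'b', length=2
Longest run: 'a' with length 3

3


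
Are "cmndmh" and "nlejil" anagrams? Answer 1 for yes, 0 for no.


Strings: "cmndmh", "nlejil"
Sorted first:  cdhmmn
Sorted second: eijlln
Differ at position 0: 'c' vs 'e' => not anagrams

0


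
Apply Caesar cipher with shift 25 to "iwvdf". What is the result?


Caesar cipher: shift "iwvdf" by 25
  'i' (pos 8) + 25 = pos 7 = 'h'
  'w' (pos 22) + 25 = pos 21 = 'v'
  'v' (pos 21) + 25 = pos 20 = 'u'
  'd' (pos 3) + 25 = pos 2 = 'c'
  'f' (pos 5) + 25 = pos 4 = 'e'
Result: hvuce

hvuce


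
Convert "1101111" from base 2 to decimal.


Input: "1101111" in base 2
Positional expansion:
  Digit '1' (value 1) x 2^6 = 64
  Digit '1' (value 1) x 2^5 = 32
  Digit '0' (value 0) x 2^4 = 0
  Digit '1' (value 1) x 2^3 = 8
  Digit '1' (value 1) x 2^2 = 4
  Digit '1' (value 1) x 2^1 = 2
  Digit '1' (value 1) x 2^0 = 1
Sum = 111

111


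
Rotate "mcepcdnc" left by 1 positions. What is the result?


Input: "mcepcdnc", rotate left by 1
First 1 characters: "m"
Remaining characters: "cepcdnc"
Concatenate remaining + first: "cepcdnc" + "m" = "cepcdncm"

cepcdncm


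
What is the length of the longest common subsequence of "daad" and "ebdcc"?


LCS of "daad" and "ebdcc"
DP table:
           e    b    d    c    c
      0    0    0    0    0    0
  d   0    0    0    1    1    1
  a   0    0    0    1    1    1
  a   0    0    0    1    1    1
  d   0    0    0    1    1    1
LCS length = dp[4][5] = 1

1


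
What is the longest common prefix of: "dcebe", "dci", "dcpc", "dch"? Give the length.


Words: dcebe, dci, dcpc, dch
  Position 0: all 'd' => match
  Position 1: all 'c' => match
  Position 2: ('e', 'i', 'p', 'h') => mismatch, stop
LCP = "dc" (length 2)

2


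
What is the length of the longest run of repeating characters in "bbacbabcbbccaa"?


Input: "bbacbabcbbccaa"
Scanning for longest run:
  Position 1 ('b'): continues run of 'b', length=2
  Position 2 ('a'): new char, reset run to 1
  Position 3 ('c'): new char, reset run to 1
  Position 4 ('b'): new char, reset run to 1
  Position 5 ('a'): new char, reset run to 1
  Position 6 ('b'): new char, reset run to 1
  Position 7 ('c'): new char, reset run to 1
  Position 8 ('b'): new char, reset run to 1
  Position 9 ('b'): continues run of 'b', length=2
  Position 10 ('c'): new char, reset run to 1
  Position 11 ('c'): continues run of 'c', length=2
  Position 12 ('a'): new char, reset run to 1
  Position 13 ('a'): continues run of 'a', length=2
Longest run: 'b' with length 2

2


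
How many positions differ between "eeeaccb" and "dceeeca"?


Comparing "eeeaccb" and "dceeeca" position by position:
  Position 0: 'e' vs 'd' => DIFFER
  Position 1: 'e' vs 'c' => DIFFER
  Position 2: 'e' vs 'e' => same
  Position 3: 'a' vs 'e' => DIFFER
  Position 4: 'c' vs 'e' => DIFFER
  Position 5: 'c' vs 'c' => same
  Position 6: 'b' vs 'a' => DIFFER
Positions that differ: 5

5


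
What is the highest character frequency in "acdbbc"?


Input: acdbbc
Character counts:
  'a': 1
  'b': 2
  'c': 2
  'd': 1
Maximum frequency: 2

2


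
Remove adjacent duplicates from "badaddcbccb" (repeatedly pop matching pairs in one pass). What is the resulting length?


Input: badaddcbccb
Stack-based adjacent duplicate removal:
  Read 'b': push. Stack: b
  Read 'a': push. Stack: ba
  Read 'd': push. Stack: bad
  Read 'a': push. Stack: bada
  Read 'd': push. Stack: badad
  Read 'd': matches stack top 'd' => pop. Stack: bada
  Read 'c': push. Stack: badac
  Read 'b': push. Stack: badacb
  Read 'c': push. Stack: badacbc
  Read 'c': matches stack top 'c' => pop. Stack: badacb
  Read 'b': matches stack top 'b' => pop. Stack: badac
Final stack: "badac" (length 5)

5


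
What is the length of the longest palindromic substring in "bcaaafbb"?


Input: "bcaaafbb"
Checking substrings for palindromes:
  [2:5] "aaa" (len 3) => palindrome
  [2:4] "aa" (len 2) => palindrome
  [3:5] "aa" (len 2) => palindrome
  [6:8] "bb" (len 2) => palindrome
Longest palindromic substring: "aaa" with length 3

3


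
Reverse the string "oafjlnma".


Input: oafjlnma
Reading characters right to left:
  Position 7: 'a'
  Position 6: 'm'
  Position 5: 'n'
  Position 4: 'l'
  Position 3: 'j'
  Position 2: 'f'
  Position 1: 'a'
  Position 0: 'o'
Reversed: amnljfao

amnljfao


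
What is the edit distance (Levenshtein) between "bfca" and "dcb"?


Computing edit distance: "bfca" -> "dcb"
DP table:
           d    c    b
      0    1    2    3
  b   1    1    2    2
  f   2    2    2    3
  c   3    3    2    3
  a   4    4    3    3
Edit distance = dp[4][3] = 3

3


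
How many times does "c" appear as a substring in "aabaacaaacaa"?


Searching for "c" in "aabaacaaacaa"
Scanning each position:
  Position 0: "a" => no
  Position 1: "a" => no
  Position 2: "b" => no
  Position 3: "a" => no
  Position 4: "a" => no
  Position 5: "c" => MATCH
  Position 6: "a" => no
  Position 7: "a" => no
  Position 8: "a" => no
  Position 9: "c" => MATCH
  Position 10: "a" => no
  Position 11: "a" => no
Total occurrences: 2

2


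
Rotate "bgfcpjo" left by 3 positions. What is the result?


Input: "bgfcpjo", rotate left by 3
First 3 characters: "bgf"
Remaining characters: "cpjo"
Concatenate remaining + first: "cpjo" + "bgf" = "cpjobgf"

cpjobgf


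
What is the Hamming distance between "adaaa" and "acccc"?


Comparing "adaaa" and "acccc" position by position:
  Position 0: 'a' vs 'a' => same
  Position 1: 'd' vs 'c' => differ
  Position 2: 'a' vs 'c' => differ
  Position 3: 'a' vs 'c' => differ
  Position 4: 'a' vs 'c' => differ
Total differences (Hamming distance): 4

4


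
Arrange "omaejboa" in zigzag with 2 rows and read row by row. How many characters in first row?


Zigzag "omaejboa" into 2 rows:
Placing characters:
  'o' => row 0
  'm' => row 1
  'a' => row 0
  'e' => row 1
  'j' => row 0
  'b' => row 1
  'o' => row 0
  'a' => row 1
Rows:
  Row 0: "oajo"
  Row 1: "meba"
First row length: 4

4


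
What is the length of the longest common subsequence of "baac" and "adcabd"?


LCS of "baac" and "adcabd"
DP table:
           a    d    c    a    b    d
      0    0    0    0    0    0    0
  b   0    0    0    0    0    1    1
  a   0    1    1    1    1    1    1
  a   0    1    1    1    2    2    2
  c   0    1    1    2    2    2    2
LCS length = dp[4][6] = 2

2


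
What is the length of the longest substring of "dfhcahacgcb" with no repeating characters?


Input: "dfhcahacgcb"
Sliding window (track last position of each char):
  Position 0 ('d'): window [0,0] length 1 -- new best
  Position 1 ('f'): window [0,1] length 2 -- new best
  Position 2 ('h'): window [0,2] length 3 -- new best
  Position 3 ('c'): window [0,3] length 4 -- new best
  Position 4 ('a'): window [0,4] length 5 -- new best
  Position 5 ('h'): repeat (last at 2), move window start to 3
  Position 5 ('h'): window [3,5] length 3
  Position 6 ('a'): repeat (last at 4), move window start to 5
  Position 6 ('a'): window [5,6] length 2
  Position 7 ('c'): window [5,7] length 3
  Position 8 ('g'): window [5,8] length 4
  Position 9 ('c'): repeat (last at 7), move window start to 8
  Position 9 ('c'): window [8,9] length 2
  Position 10 ('b'): window [8,10] length 3
Longest substring with no repeats: "dfhca" with length 5

5


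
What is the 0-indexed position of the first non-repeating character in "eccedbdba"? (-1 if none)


Input: eccedbdba
Character frequencies:
  'a': 1
  'b': 2
  'c': 2
  'd': 2
  'e': 2
Scanning left to right for freq == 1:
  Position 0 ('e'): freq=2, skip
  Position 1 ('c'): freq=2, skip
  Position 2 ('c'): freq=2, skip
  Position 3 ('e'): freq=2, skip
  Position 4 ('d'): freq=2, skip
  Position 5 ('b'): freq=2, skip
  Position 6 ('d'): freq=2, skip
  Position 7 ('b'): freq=2, skip
  Position 8 ('a'): unique! => answer = 8

8


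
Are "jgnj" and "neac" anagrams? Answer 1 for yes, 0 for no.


Strings: "jgnj", "neac"
Sorted first:  gjjn
Sorted second: acen
Differ at position 0: 'g' vs 'a' => not anagrams

0


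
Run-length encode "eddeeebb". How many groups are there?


Input: eddeeebb
Scanning for consecutive runs:
  Group 1: 'e' x 1 (positions 0-0)
  Group 2: 'd' x 2 (positions 1-2)
  Group 3: 'e' x 3 (positions 3-5)
  Group 4: 'b' x 2 (positions 6-7)
Total groups: 4

4


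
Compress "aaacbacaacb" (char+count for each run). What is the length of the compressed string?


Input: aaacbacaacb
Runs:
  'a' x 3 => "a3"
  'c' x 1 => "c1"
  'b' x 1 => "b1"
  'a' x 1 => "a1"
  'c' x 1 => "c1"
  'a' x 2 => "a2"
  'c' x 1 => "c1"
  'b' x 1 => "b1"
Compressed: "a3c1b1a1c1a2c1b1"
Compressed length: 16

16


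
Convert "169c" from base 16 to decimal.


Input: "169c" in base 16
Positional expansion:
  Digit '1' (value 1) x 16^3 = 4096
  Digit '6' (value 6) x 16^2 = 1536
  Digit '9' (value 9) x 16^1 = 144
  Digit 'c' (value 12) x 16^0 = 12
Sum = 5788

5788


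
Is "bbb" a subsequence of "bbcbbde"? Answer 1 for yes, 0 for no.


Check if "bbb" is a subsequence of "bbcbbde"
Greedy scan:
  Position 0 ('b'): matches sub[0] = 'b'
  Position 1 ('b'): matches sub[1] = 'b'
  Position 2 ('c'): no match needed
  Position 3 ('b'): matches sub[2] = 'b'
  Position 4 ('b'): no match needed
  Position 5 ('d'): no match needed
  Position 6 ('e'): no match needed
All 3 characters matched => is a subsequence

1


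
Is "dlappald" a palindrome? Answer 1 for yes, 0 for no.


Input: dlappald
Reversed: dlappald
  Compare pos 0 ('d') with pos 7 ('d'): match
  Compare pos 1 ('l') with pos 6 ('l'): match
  Compare pos 2 ('a') with pos 5 ('a'): match
  Compare pos 3 ('p') with pos 4 ('p'): match
Result: palindrome

1


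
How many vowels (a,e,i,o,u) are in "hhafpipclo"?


Input: hhafpipclo
Checking each character:
  'h' at position 0: consonant
  'h' at position 1: consonant
  'a' at position 2: vowel (running total: 1)
  'f' at position 3: consonant
  'p' at position 4: consonant
  'i' at position 5: vowel (running total: 2)
  'p' at position 6: consonant
  'c' at position 7: consonant
  'l' at position 8: consonant
  'o' at position 9: vowel (running total: 3)
Total vowels: 3

3


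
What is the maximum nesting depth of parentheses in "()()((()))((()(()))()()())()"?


Input: "()()((()))((()(()))()()())()"
Tracking depth:
  Position 0 '(': depth becomes 1
  Position 1 ')': depth becomes 0
  Position 2 '(': depth becomes 1
  Position 3 ')': depth becomes 0
  Position 4 '(': depth becomes 1
  Position 5 '(': depth becomes 2
  Position 6 '(': depth becomes 3
  Position 7 ')': depth becomes 2
  Position 8 ')': depth becomes 1
  Position 9 ')': depth becomes 0
  Position 10 '(': depth becomes 1
  Position 11 '(': depth becomes 2
  Position 12 '(': depth becomes 3
  Position 13 ')': depth becomes 2
  Position 14 '(': depth becomes 3
  Position 15 '(': depth becomes 4
  Position 16 ')': depth becomes 3
  Position 17 ')': depth becomes 2
  Position 18 ')': depth becomes 1
  Position 19 '(': depth becomes 2
  Position 20 ')': depth becomes 1
  Position 21 '(': depth becomes 2
  Position 22 ')': depth becomes 1
  Position 23 '(': depth becomes 2
  Position 24 ')': depth becomes 1
  Position 25 ')': depth becomes 0
  Position 26 '(': depth becomes 1
  Position 27 ')': depth becomes 0
Maximum depth reached: 4

4


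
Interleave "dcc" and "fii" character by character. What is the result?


Interleaving "dcc" and "fii":
  Position 0: 'd' from first, 'f' from second => "df"
  Position 1: 'c' from first, 'i' from second => "ci"
  Position 2: 'c' from first, 'i' from second => "ci"
Result: dfcici

dfcici


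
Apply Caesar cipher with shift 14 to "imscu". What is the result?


Caesar cipher: shift "imscu" by 14
  'i' (pos 8) + 14 = pos 22 = 'w'
  'm' (pos 12) + 14 = pos 0 = 'a'
  's' (pos 18) + 14 = pos 6 = 'g'
  'c' (pos 2) + 14 = pos 16 = 'q'
  'u' (pos 20) + 14 = pos 8 = 'i'
Result: wagqi

wagqi


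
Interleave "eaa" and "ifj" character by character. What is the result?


Interleaving "eaa" and "ifj":
  Position 0: 'e' from first, 'i' from second => "ei"
  Position 1: 'a' from first, 'f' from second => "af"
  Position 2: 'a' from first, 'j' from second => "aj"
Result: eiafaj

eiafaj


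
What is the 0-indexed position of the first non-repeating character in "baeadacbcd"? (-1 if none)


Input: baeadacbcd
Character frequencies:
  'a': 3
  'b': 2
  'c': 2
  'd': 2
  'e': 1
Scanning left to right for freq == 1:
  Position 0 ('b'): freq=2, skip
  Position 1 ('a'): freq=3, skip
  Position 2 ('e'): unique! => answer = 2

2


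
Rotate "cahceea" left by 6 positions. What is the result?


Input: "cahceea", rotate left by 6
First 6 characters: "cahcee"
Remaining characters: "a"
Concatenate remaining + first: "a" + "cahcee" = "acahcee"

acahcee


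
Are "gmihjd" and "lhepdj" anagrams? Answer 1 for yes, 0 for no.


Strings: "gmihjd", "lhepdj"
Sorted first:  dghijm
Sorted second: dehjlp
Differ at position 1: 'g' vs 'e' => not anagrams

0


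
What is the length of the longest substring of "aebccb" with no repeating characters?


Input: "aebccb"
Sliding window (track last position of each char):
  Position 0 ('a'): window [0,0] length 1 -- new best
  Position 1 ('e'): window [0,1] length 2 -- new best
  Position 2 ('b'): window [0,2] length 3 -- new best
  Position 3 ('c'): window [0,3] length 4 -- new best
  Position 4 ('c'): repeat (last at 3), move window start to 4
  Position 4 ('c'): window [4,4] length 1
  Position 5 ('b'): window [4,5] length 2
Longest substring with no repeats: "aebc" with length 4

4


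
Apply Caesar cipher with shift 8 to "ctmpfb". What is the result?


Caesar cipher: shift "ctmpfb" by 8
  'c' (pos 2) + 8 = pos 10 = 'k'
  't' (pos 19) + 8 = pos 1 = 'b'
  'm' (pos 12) + 8 = pos 20 = 'u'
  'p' (pos 15) + 8 = pos 23 = 'x'
  'f' (pos 5) + 8 = pos 13 = 'n'
  'b' (pos 1) + 8 = pos 9 = 'j'
Result: kbuxnj

kbuxnj


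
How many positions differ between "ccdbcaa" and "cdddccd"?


Comparing "ccdbcaa" and "cdddccd" position by position:
  Position 0: 'c' vs 'c' => same
  Position 1: 'c' vs 'd' => DIFFER
  Position 2: 'd' vs 'd' => same
  Position 3: 'b' vs 'd' => DIFFER
  Position 4: 'c' vs 'c' => same
  Position 5: 'a' vs 'c' => DIFFER
  Position 6: 'a' vs 'd' => DIFFER
Positions that differ: 4

4


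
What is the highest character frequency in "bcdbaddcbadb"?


Input: bcdbaddcbadb
Character counts:
  'a': 2
  'b': 4
  'c': 2
  'd': 4
Maximum frequency: 4

4


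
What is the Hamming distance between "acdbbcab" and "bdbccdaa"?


Comparing "acdbbcab" and "bdbccdaa" position by position:
  Position 0: 'a' vs 'b' => differ
  Position 1: 'c' vs 'd' => differ
  Position 2: 'd' vs 'b' => differ
  Position 3: 'b' vs 'c' => differ
  Position 4: 'b' vs 'c' => differ
  Position 5: 'c' vs 'd' => differ
  Position 6: 'a' vs 'a' => same
  Position 7: 'b' vs 'a' => differ
Total differences (Hamming distance): 7

7


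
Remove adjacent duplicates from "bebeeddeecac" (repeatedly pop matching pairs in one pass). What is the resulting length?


Input: bebeeddeecac
Stack-based adjacent duplicate removal:
  Read 'b': push. Stack: b
  Read 'e': push. Stack: be
  Read 'b': push. Stack: beb
  Read 'e': push. Stack: bebe
  Read 'e': matches stack top 'e' => pop. Stack: beb
  Read 'd': push. Stack: bebd
  Read 'd': matches stack top 'd' => pop. Stack: beb
  Read 'e': push. Stack: bebe
  Read 'e': matches stack top 'e' => pop. Stack: beb
  Read 'c': push. Stack: bebc
  Read 'a': push. Stack: bebca
  Read 'c': push. Stack: bebcac
Final stack: "bebcac" (length 6)

6


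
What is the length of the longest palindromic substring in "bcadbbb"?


Input: "bcadbbb"
Checking substrings for palindromes:
  [4:7] "bbb" (len 3) => palindrome
  [4:6] "bb" (len 2) => palindrome
  [5:7] "bb" (len 2) => palindrome
Longest palindromic substring: "bbb" with length 3

3


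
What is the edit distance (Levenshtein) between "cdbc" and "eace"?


Computing edit distance: "cdbc" -> "eace"
DP table:
           e    a    c    e
      0    1    2    3    4
  c   1    1    2    2    3
  d   2    2    2    3    3
  b   3    3    3    3    4
  c   4    4    4    3    4
Edit distance = dp[4][4] = 4

4


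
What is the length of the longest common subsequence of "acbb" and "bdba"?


LCS of "acbb" and "bdba"
DP table:
           b    d    b    a
      0    0    0    0    0
  a   0    0    0    0    1
  c   0    0    0    0    1
  b   0    1    1    1    1
  b   0    1    1    2    2
LCS length = dp[4][4] = 2

2


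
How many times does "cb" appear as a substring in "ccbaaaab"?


Searching for "cb" in "ccbaaaab"
Scanning each position:
  Position 0: "cc" => no
  Position 1: "cb" => MATCH
  Position 2: "ba" => no
  Position 3: "aa" => no
  Position 4: "aa" => no
  Position 5: "aa" => no
  Position 6: "ab" => no
Total occurrences: 1

1


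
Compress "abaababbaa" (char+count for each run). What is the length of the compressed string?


Input: abaababbaa
Runs:
  'a' x 1 => "a1"
  'b' x 1 => "b1"
  'a' x 2 => "a2"
  'b' x 1 => "b1"
  'a' x 1 => "a1"
  'b' x 2 => "b2"
  'a' x 2 => "a2"
Compressed: "a1b1a2b1a1b2a2"
Compressed length: 14

14


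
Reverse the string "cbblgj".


Input: cbblgj
Reading characters right to left:
  Position 5: 'j'
  Position 4: 'g'
  Position 3: 'l'
  Position 2: 'b'
  Position 1: 'b'
  Position 0: 'c'
Reversed: jglbbc

jglbbc


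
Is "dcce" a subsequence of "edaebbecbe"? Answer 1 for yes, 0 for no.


Check if "dcce" is a subsequence of "edaebbecbe"
Greedy scan:
  Position 0 ('e'): no match needed
  Position 1 ('d'): matches sub[0] = 'd'
  Position 2 ('a'): no match needed
  Position 3 ('e'): no match needed
  Position 4 ('b'): no match needed
  Position 5 ('b'): no match needed
  Position 6 ('e'): no match needed
  Position 7 ('c'): matches sub[1] = 'c'
  Position 8 ('b'): no match needed
  Position 9 ('e'): no match needed
Only matched 2/4 characters => not a subsequence

0


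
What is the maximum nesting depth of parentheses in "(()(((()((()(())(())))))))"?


Input: "(()(((()((()(())(())))))))"
Tracking depth:
  Position 0 '(': depth becomes 1
  Position 1 '(': depth becomes 2
  Position 2 ')': depth becomes 1
  Position 3 '(': depth becomes 2
  Position 4 '(': depth becomes 3
  Position 5 '(': depth becomes 4
  Position 6 '(': depth becomes 5
  Position 7 ')': depth becomes 4
  Position 8 '(': depth becomes 5
  Position 9 '(': depth becomes 6
  Position 10 '(': depth becomes 7
  Position 11 ')': depth becomes 6
  Position 12 '(': depth becomes 7
  Position 13 '(': depth becomes 8
  Position 14 ')': depth becomes 7
  Position 15 ')': depth becomes 6
  Position 16 '(': depth becomes 7
  Position 17 '(': depth becomes 8
  Position 18 ')': depth becomes 7
  Position 19 ')': depth becomes 6
  Position 20 ')': depth becomes 5
  Position 21 ')': depth becomes 4
  Position 22 ')': depth becomes 3
  Position 23 ')': depth becomes 2
  Position 24 ')': depth becomes 1
  Position 25 ')': depth becomes 0
Maximum depth reached: 8

8


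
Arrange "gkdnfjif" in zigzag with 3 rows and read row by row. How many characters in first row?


Zigzag "gkdnfjif" into 3 rows:
Placing characters:
  'g' => row 0
  'k' => row 1
  'd' => row 2
  'n' => row 1
  'f' => row 0
  'j' => row 1
  'i' => row 2
  'f' => row 1
Rows:
  Row 0: "gf"
  Row 1: "knjf"
  Row 2: "di"
First row length: 2

2


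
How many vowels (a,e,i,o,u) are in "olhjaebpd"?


Input: olhjaebpd
Checking each character:
  'o' at position 0: vowel (running total: 1)
  'l' at position 1: consonant
  'h' at position 2: consonant
  'j' at position 3: consonant
  'a' at position 4: vowel (running total: 2)
  'e' at position 5: vowel (running total: 3)
  'b' at position 6: consonant
  'p' at position 7: consonant
  'd' at position 8: consonant
Total vowels: 3

3


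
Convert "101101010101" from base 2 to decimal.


Input: "101101010101" in base 2
Positional expansion:
  Digit '1' (value 1) x 2^11 = 2048
  Digit '0' (value 0) x 2^10 = 0
  Digit '1' (value 1) x 2^9 = 512
  Digit '1' (value 1) x 2^8 = 256
  Digit '0' (value 0) x 2^7 = 0
  Digit '1' (value 1) x 2^6 = 64
  Digit '0' (value 0) x 2^5 = 0
  Digit '1' (value 1) x 2^4 = 16
  Digit '0' (value 0) x 2^3 = 0
  Digit '1' (value 1) x 2^2 = 4
  Digit '0' (value 0) x 2^1 = 0
  Digit '1' (value 1) x 2^0 = 1
Sum = 2901

2901


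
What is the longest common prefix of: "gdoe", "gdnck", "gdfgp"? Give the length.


Words: gdoe, gdnck, gdfgp
  Position 0: all 'g' => match
  Position 1: all 'd' => match
  Position 2: ('o', 'n', 'f') => mismatch, stop
LCP = "gd" (length 2)

2


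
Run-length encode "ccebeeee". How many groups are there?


Input: ccebeeee
Scanning for consecutive runs:
  Group 1: 'c' x 2 (positions 0-1)
  Group 2: 'e' x 1 (positions 2-2)
  Group 3: 'b' x 1 (positions 3-3)
  Group 4: 'e' x 4 (positions 4-7)
Total groups: 4

4


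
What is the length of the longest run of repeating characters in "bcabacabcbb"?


Input: "bcabacabcbb"
Scanning for longest run:
  Position 1 ('c'): new char, reset run to 1
  Position 2 ('a'): new char, reset run to 1
  Position 3 ('b'): new char, reset run to 1
  Position 4 ('a'): new char, reset run to 1
  Position 5 ('c'): new char, reset run to 1
  Position 6 ('a'): new char, reset run to 1
  Position 7 ('b'): new char, reset run to 1
  Position 8 ('c'): new char, reset run to 1
  Position 9 ('b'): new char, reset run to 1
  Position 10 ('b'): continues run of 'b', length=2
Longest run: 'b' with length 2

2


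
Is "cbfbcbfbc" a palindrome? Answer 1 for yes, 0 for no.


Input: cbfbcbfbc
Reversed: cbfbcbfbc
  Compare pos 0 ('c') with pos 8 ('c'): match
  Compare pos 1 ('b') with pos 7 ('b'): match
  Compare pos 2 ('f') with pos 6 ('f'): match
  Compare pos 3 ('b') with pos 5 ('b'): match
Result: palindrome

1


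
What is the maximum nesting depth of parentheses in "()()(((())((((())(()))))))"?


Input: "()()(((())((((())(()))))))"
Tracking depth:
  Position 0 '(': depth becomes 1
  Position 1 ')': depth becomes 0
  Position 2 '(': depth becomes 1
  Position 3 ')': depth becomes 0
  Position 4 '(': depth becomes 1
  Position 5 '(': depth becomes 2
  Position 6 '(': depth becomes 3
  Position 7 '(': depth becomes 4
  Position 8 ')': depth becomes 3
  Position 9 ')': depth becomes 2
  Position 10 '(': depth becomes 3
  Position 11 '(': depth becomes 4
  Position 12 '(': depth becomes 5
  Position 13 '(': depth becomes 6
  Position 14 '(': depth becomes 7
  Position 15 ')': depth becomes 6
  Position 16 ')': depth becomes 5
  Position 17 '(': depth becomes 6
  Position 18 '(': depth becomes 7
  Position 19 ')': depth becomes 6
  Position 20 ')': depth becomes 5
  Position 21 ')': depth becomes 4
  Position 22 ')': depth becomes 3
  Position 23 ')': depth becomes 2
  Position 24 ')': depth becomes 1
  Position 25 ')': depth becomes 0
Maximum depth reached: 7

7


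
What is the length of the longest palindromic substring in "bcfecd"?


Input: "bcfecd"
Checking substrings for palindromes:
  No multi-char palindromic substrings found
Longest palindromic substring: "b" with length 1

1


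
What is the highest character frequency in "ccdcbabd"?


Input: ccdcbabd
Character counts:
  'a': 1
  'b': 2
  'c': 3
  'd': 2
Maximum frequency: 3

3


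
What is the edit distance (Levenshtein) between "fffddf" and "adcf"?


Computing edit distance: "fffddf" -> "adcf"
DP table:
           a    d    c    f
      0    1    2    3    4
  f   1    1    2    3    3
  f   2    2    2    3    3
  f   3    3    3    3    3
  d   4    4    3    4    4
  d   5    5    4    4    5
  f   6    6    5    5    4
Edit distance = dp[6][4] = 4

4


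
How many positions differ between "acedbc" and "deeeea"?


Comparing "acedbc" and "deeeea" position by position:
  Position 0: 'a' vs 'd' => DIFFER
  Position 1: 'c' vs 'e' => DIFFER
  Position 2: 'e' vs 'e' => same
  Position 3: 'd' vs 'e' => DIFFER
  Position 4: 'b' vs 'e' => DIFFER
  Position 5: 'c' vs 'a' => DIFFER
Positions that differ: 5

5


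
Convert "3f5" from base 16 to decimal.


Input: "3f5" in base 16
Positional expansion:
  Digit '3' (value 3) x 16^2 = 768
  Digit 'f' (value 15) x 16^1 = 240
  Digit '5' (value 5) x 16^0 = 5
Sum = 1013

1013


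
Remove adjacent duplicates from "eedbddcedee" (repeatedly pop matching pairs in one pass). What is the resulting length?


Input: eedbddcedee
Stack-based adjacent duplicate removal:
  Read 'e': push. Stack: e
  Read 'e': matches stack top 'e' => pop. Stack: (empty)
  Read 'd': push. Stack: d
  Read 'b': push. Stack: db
  Read 'd': push. Stack: dbd
  Read 'd': matches stack top 'd' => pop. Stack: db
  Read 'c': push. Stack: dbc
  Read 'e': push. Stack: dbce
  Read 'd': push. Stack: dbced
  Read 'e': push. Stack: dbcede
  Read 'e': matches stack top 'e' => pop. Stack: dbced
Final stack: "dbced" (length 5)

5


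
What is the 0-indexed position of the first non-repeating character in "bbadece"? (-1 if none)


Input: bbadece
Character frequencies:
  'a': 1
  'b': 2
  'c': 1
  'd': 1
  'e': 2
Scanning left to right for freq == 1:
  Position 0 ('b'): freq=2, skip
  Position 1 ('b'): freq=2, skip
  Position 2 ('a'): unique! => answer = 2

2


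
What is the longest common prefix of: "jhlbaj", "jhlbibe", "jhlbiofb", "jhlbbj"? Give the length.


Words: jhlbaj, jhlbibe, jhlbiofb, jhlbbj
  Position 0: all 'j' => match
  Position 1: all 'h' => match
  Position 2: all 'l' => match
  Position 3: all 'b' => match
  Position 4: ('a', 'i', 'i', 'b') => mismatch, stop
LCP = "jhlb" (length 4)

4


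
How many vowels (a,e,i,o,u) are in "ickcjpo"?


Input: ickcjpo
Checking each character:
  'i' at position 0: vowel (running total: 1)
  'c' at position 1: consonant
  'k' at position 2: consonant
  'c' at position 3: consonant
  'j' at position 4: consonant
  'p' at position 5: consonant
  'o' at position 6: vowel (running total: 2)
Total vowels: 2

2


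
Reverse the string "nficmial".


Input: nficmial
Reading characters right to left:
  Position 7: 'l'
  Position 6: 'a'
  Position 5: 'i'
  Position 4: 'm'
  Position 3: 'c'
  Position 2: 'i'
  Position 1: 'f'
  Position 0: 'n'
Reversed: laimcifn

laimcifn


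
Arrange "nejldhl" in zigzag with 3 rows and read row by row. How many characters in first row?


Zigzag "nejldhl" into 3 rows:
Placing characters:
  'n' => row 0
  'e' => row 1
  'j' => row 2
  'l' => row 1
  'd' => row 0
  'h' => row 1
  'l' => row 2
Rows:
  Row 0: "nd"
  Row 1: "elh"
  Row 2: "jl"
First row length: 2

2


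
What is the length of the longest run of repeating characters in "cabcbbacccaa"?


Input: "cabcbbacccaa"
Scanning for longest run:
  Position 1 ('a'): new char, reset run to 1
  Position 2 ('b'): new char, reset run to 1
  Position 3 ('c'): new char, reset run to 1
  Position 4 ('b'): new char, reset run to 1
  Position 5 ('b'): continues run of 'b', length=2
  Position 6 ('a'): new char, reset run to 1
  Position 7 ('c'): new char, reset run to 1
  Position 8 ('c'): continues run of 'c', length=2
  Position 9 ('c'): continues run of 'c', length=3
  Position 10 ('a'): new char, reset run to 1
  Position 11 ('a'): continues run of 'a', length=2
Longest run: 'c' with length 3

3


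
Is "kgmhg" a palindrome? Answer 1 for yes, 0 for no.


Input: kgmhg
Reversed: ghmgk
  Compare pos 0 ('k') with pos 4 ('g'): MISMATCH
  Compare pos 1 ('g') with pos 3 ('h'): MISMATCH
Result: not a palindrome

0


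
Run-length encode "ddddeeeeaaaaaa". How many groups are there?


Input: ddddeeeeaaaaaa
Scanning for consecutive runs:
  Group 1: 'd' x 4 (positions 0-3)
  Group 2: 'e' x 4 (positions 4-7)
  Group 3: 'a' x 6 (positions 8-13)
Total groups: 3

3


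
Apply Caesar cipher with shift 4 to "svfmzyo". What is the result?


Caesar cipher: shift "svfmzyo" by 4
  's' (pos 18) + 4 = pos 22 = 'w'
  'v' (pos 21) + 4 = pos 25 = 'z'
  'f' (pos 5) + 4 = pos 9 = 'j'
  'm' (pos 12) + 4 = pos 16 = 'q'
  'z' (pos 25) + 4 = pos 3 = 'd'
  'y' (pos 24) + 4 = pos 2 = 'c'
  'o' (pos 14) + 4 = pos 18 = 's'
Result: wzjqdcs

wzjqdcs


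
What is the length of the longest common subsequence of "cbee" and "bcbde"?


LCS of "cbee" and "bcbde"
DP table:
           b    c    b    d    e
      0    0    0    0    0    0
  c   0    0    1    1    1    1
  b   0    1    1    2    2    2
  e   0    1    1    2    2    3
  e   0    1    1    2    2    3
LCS length = dp[4][5] = 3

3


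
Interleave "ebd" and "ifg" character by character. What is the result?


Interleaving "ebd" and "ifg":
  Position 0: 'e' from first, 'i' from second => "ei"
  Position 1: 'b' from first, 'f' from second => "bf"
  Position 2: 'd' from first, 'g' from second => "dg"
Result: eibfdg

eibfdg


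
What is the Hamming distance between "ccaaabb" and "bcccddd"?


Comparing "ccaaabb" and "bcccddd" position by position:
  Position 0: 'c' vs 'b' => differ
  Position 1: 'c' vs 'c' => same
  Position 2: 'a' vs 'c' => differ
  Position 3: 'a' vs 'c' => differ
  Position 4: 'a' vs 'd' => differ
  Position 5: 'b' vs 'd' => differ
  Position 6: 'b' vs 'd' => differ
Total differences (Hamming distance): 6

6


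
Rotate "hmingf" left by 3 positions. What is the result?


Input: "hmingf", rotate left by 3
First 3 characters: "hmi"
Remaining characters: "ngf"
Concatenate remaining + first: "ngf" + "hmi" = "ngfhmi"

ngfhmi


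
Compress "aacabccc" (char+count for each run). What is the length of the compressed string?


Input: aacabccc
Runs:
  'a' x 2 => "a2"
  'c' x 1 => "c1"
  'a' x 1 => "a1"
  'b' x 1 => "b1"
  'c' x 3 => "c3"
Compressed: "a2c1a1b1c3"
Compressed length: 10

10


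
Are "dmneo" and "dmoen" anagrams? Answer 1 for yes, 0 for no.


Strings: "dmneo", "dmoen"
Sorted first:  demno
Sorted second: demno
Sorted forms match => anagrams

1


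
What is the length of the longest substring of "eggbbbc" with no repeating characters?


Input: "eggbbbc"
Sliding window (track last position of each char):
  Position 0 ('e'): window [0,0] length 1 -- new best
  Position 1 ('g'): window [0,1] length 2 -- new best
  Position 2 ('g'): repeat (last at 1), move window start to 2
  Position 2 ('g'): window [2,2] length 1
  Position 3 ('b'): window [2,3] length 2
  Position 4 ('b'): repeat (last at 3), move window start to 4
  Position 4 ('b'): window [4,4] length 1
  Position 5 ('b'): repeat (last at 4), move window start to 5
  Position 5 ('b'): window [5,5] length 1
  Position 6 ('c'): window [5,6] length 2
Longest substring with no repeats: "eg" with length 2

2


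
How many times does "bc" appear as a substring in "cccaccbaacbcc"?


Searching for "bc" in "cccaccbaacbcc"
Scanning each position:
  Position 0: "cc" => no
  Position 1: "cc" => no
  Position 2: "ca" => no
  Position 3: "ac" => no
  Position 4: "cc" => no
  Position 5: "cb" => no
  Position 6: "ba" => no
  Position 7: "aa" => no
  Position 8: "ac" => no
  Position 9: "cb" => no
  Position 10: "bc" => MATCH
  Position 11: "cc" => no
Total occurrences: 1

1


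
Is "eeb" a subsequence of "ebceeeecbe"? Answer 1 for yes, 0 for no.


Check if "eeb" is a subsequence of "ebceeeecbe"
Greedy scan:
  Position 0 ('e'): matches sub[0] = 'e'
  Position 1 ('b'): no match needed
  Position 2 ('c'): no match needed
  Position 3 ('e'): matches sub[1] = 'e'
  Position 4 ('e'): no match needed
  Position 5 ('e'): no match needed
  Position 6 ('e'): no match needed
  Position 7 ('c'): no match needed
  Position 8 ('b'): matches sub[2] = 'b'
  Position 9 ('e'): no match needed
All 3 characters matched => is a subsequence

1


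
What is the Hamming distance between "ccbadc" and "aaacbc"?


Comparing "ccbadc" and "aaacbc" position by position:
  Position 0: 'c' vs 'a' => differ
  Position 1: 'c' vs 'a' => differ
  Position 2: 'b' vs 'a' => differ
  Position 3: 'a' vs 'c' => differ
  Position 4: 'd' vs 'b' => differ
  Position 5: 'c' vs 'c' => same
Total differences (Hamming distance): 5

5


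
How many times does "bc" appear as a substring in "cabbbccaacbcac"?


Searching for "bc" in "cabbbccaacbcac"
Scanning each position:
  Position 0: "ca" => no
  Position 1: "ab" => no
  Position 2: "bb" => no
  Position 3: "bb" => no
  Position 4: "bc" => MATCH
  Position 5: "cc" => no
  Position 6: "ca" => no
  Position 7: "aa" => no
  Position 8: "ac" => no
  Position 9: "cb" => no
  Position 10: "bc" => MATCH
  Position 11: "ca" => no
  Position 12: "ac" => no
Total occurrences: 2

2


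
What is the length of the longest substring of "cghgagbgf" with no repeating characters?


Input: "cghgagbgf"
Sliding window (track last position of each char):
  Position 0 ('c'): window [0,0] length 1 -- new best
  Position 1 ('g'): window [0,1] length 2 -- new best
  Position 2 ('h'): window [0,2] length 3 -- new best
  Position 3 ('g'): repeat (last at 1), move window start to 2
  Position 3 ('g'): window [2,3] length 2
  Position 4 ('a'): window [2,4] length 3
  Position 5 ('g'): repeat (last at 3), move window start to 4
  Position 5 ('g'): window [4,5] length 2
  Position 6 ('b'): window [4,6] length 3
  Position 7 ('g'): repeat (last at 5), move window start to 6
  Position 7 ('g'): window [6,7] length 2
  Position 8 ('f'): window [6,8] length 3
Longest substring with no repeats: "cgh" with length 3

3


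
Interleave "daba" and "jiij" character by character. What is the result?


Interleaving "daba" and "jiij":
  Position 0: 'd' from first, 'j' from second => "dj"
  Position 1: 'a' from first, 'i' from second => "ai"
  Position 2: 'b' from first, 'i' from second => "bi"
  Position 3: 'a' from first, 'j' from second => "aj"
Result: djaibiaj

djaibiaj


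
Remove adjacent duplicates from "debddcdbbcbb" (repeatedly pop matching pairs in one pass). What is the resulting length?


Input: debddcdbbcbb
Stack-based adjacent duplicate removal:
  Read 'd': push. Stack: d
  Read 'e': push. Stack: de
  Read 'b': push. Stack: deb
  Read 'd': push. Stack: debd
  Read 'd': matches stack top 'd' => pop. Stack: deb
  Read 'c': push. Stack: debc
  Read 'd': push. Stack: debcd
  Read 'b': push. Stack: debcdb
  Read 'b': matches stack top 'b' => pop. Stack: debcd
  Read 'c': push. Stack: debcdc
  Read 'b': push. Stack: debcdcb
  Read 'b': matches stack top 'b' => pop. Stack: debcdc
Final stack: "debcdc" (length 6)

6


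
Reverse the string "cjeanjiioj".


Input: cjeanjiioj
Reading characters right to left:
  Position 9: 'j'
  Position 8: 'o'
  Position 7: 'i'
  Position 6: 'i'
  Position 5: 'j'
  Position 4: 'n'
  Position 3: 'a'
  Position 2: 'e'
  Position 1: 'j'
  Position 0: 'c'
Reversed: joiijnaejc

joiijnaejc


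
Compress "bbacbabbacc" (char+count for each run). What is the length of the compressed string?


Input: bbacbabbacc
Runs:
  'b' x 2 => "b2"
  'a' x 1 => "a1"
  'c' x 1 => "c1"
  'b' x 1 => "b1"
  'a' x 1 => "a1"
  'b' x 2 => "b2"
  'a' x 1 => "a1"
  'c' x 2 => "c2"
Compressed: "b2a1c1b1a1b2a1c2"
Compressed length: 16

16


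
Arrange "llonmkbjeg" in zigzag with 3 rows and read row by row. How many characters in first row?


Zigzag "llonmkbjeg" into 3 rows:
Placing characters:
  'l' => row 0
  'l' => row 1
  'o' => row 2
  'n' => row 1
  'm' => row 0
  'k' => row 1
  'b' => row 2
  'j' => row 1
  'e' => row 0
  'g' => row 1
Rows:
  Row 0: "lme"
  Row 1: "lnkjg"
  Row 2: "ob"
First row length: 3

3


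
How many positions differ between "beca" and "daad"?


Comparing "beca" and "daad" position by position:
  Position 0: 'b' vs 'd' => DIFFER
  Position 1: 'e' vs 'a' => DIFFER
  Position 2: 'c' vs 'a' => DIFFER
  Position 3: 'a' vs 'd' => DIFFER
Positions that differ: 4

4
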